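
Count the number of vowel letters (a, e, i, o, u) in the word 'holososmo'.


Scanning each character of 'holososmo':
  Position 1: 'h' -> consonant (running count: 0)
  Position 2: 'o' -> vowel (running count: 1)
  Position 3: 'l' -> consonant (running count: 1)
  Position 4: 'o' -> vowel (running count: 2)
  Position 5: 's' -> consonant (running count: 2)
  Position 6: 'o' -> vowel (running count: 3)
  Position 7: 's' -> consonant (running count: 3)
  Position 8: 'm' -> consonant (running count: 3)
  Position 9: 'o' -> vowel (running count: 4)
Total vowels: 4

4


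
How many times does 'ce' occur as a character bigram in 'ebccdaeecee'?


Scanning 'ebccdaeecee' for bigram 'ce':
  Position 0: 'eb' -> no
  Position 1: 'bc' -> no
  Position 2: 'cc' -> no
  Position 3: 'cd' -> no
  Position 4: 'da' -> no
  Position 5: 'ae' -> no
  Position 6: 'ee' -> no
  Position 7: 'ec' -> no
  Position 8: 'ce' -> MATCH
  Position 9: 'ee' -> no
Total matches: 1

1


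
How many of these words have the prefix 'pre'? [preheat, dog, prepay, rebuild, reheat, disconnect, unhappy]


Checking each word for prefix 'pre':
  'preheat' -> YES, starts with 'pre' (count: 1)
  'dog' -> no (count: 1)
  'prepay' -> YES, starts with 'pre' (count: 2)
  'rebuild' -> no (count: 2)
  'reheat' -> no (count: 2)
  'disconnect' -> no (count: 2)
  'unhappy' -> no (count: 2)
Total with prefix 'pre': 2

2


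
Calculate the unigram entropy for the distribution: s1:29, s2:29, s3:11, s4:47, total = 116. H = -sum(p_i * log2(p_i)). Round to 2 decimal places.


Computing entropy H = -sum(p_i * log2(p_i)):
  s1: p = 29/116 = 0.2500, -p*log2(p) = 0.5000
  s2: p = 29/116 = 0.2500, -p*log2(p) = 0.5000
  s3: p = 11/116 = 0.0948, -p*log2(p) = 0.3223
  s4: p = 47/116 = 0.4052, -p*log2(p) = 0.5281
H = sum of terms = 1.8504
Rounded to 2 decimals: 1.85

1.85


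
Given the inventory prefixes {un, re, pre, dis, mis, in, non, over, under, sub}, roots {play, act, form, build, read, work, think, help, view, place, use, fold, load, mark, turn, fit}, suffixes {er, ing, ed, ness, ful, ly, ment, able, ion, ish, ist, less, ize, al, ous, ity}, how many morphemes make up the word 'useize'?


Segmenting 'useize' against the inventory:
  'use' -> root (morpheme 1)
  'ize' -> suffix (morpheme 2)
Total morphemes: 2

2


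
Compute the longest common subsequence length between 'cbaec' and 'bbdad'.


DP table for LCS of 'cbaec' and 'bbdad':
       b  b  d  a  d
    0  0  0  0  0  0
  c 0  0  0  0  0  0
  b 0  1  1  1  1  1
  a 0  1  1  1  2  2
  e 0  1  1  1  2  2
  c 0  1  1  1  2  2
LCS: 'ba'
LCS length = 2

2


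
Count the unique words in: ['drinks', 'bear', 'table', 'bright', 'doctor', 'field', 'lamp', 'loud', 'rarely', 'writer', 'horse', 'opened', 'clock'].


Listing all tokens and tracking unique types:
  Token 1: 'drinks' -> NEW (unique so far: 1)
  Token 2: 'bear' -> NEW (unique so far: 2)
  Token 3: 'table' -> NEW (unique so far: 3)
  Token 4: 'bright' -> NEW (unique so far: 4)
  Token 5: 'doctor' -> NEW (unique so far: 5)
  Token 6: 'field' -> NEW (unique so far: 6)
  Token 7: 'lamp' -> NEW (unique so far: 7)
  Token 8: 'loud' -> NEW (unique so far: 8)
  Token 9: 'rarely' -> NEW (unique so far: 9)
  Token 10: 'writer' -> NEW (unique so far: 10)
  Token 11: 'horse' -> NEW (unique so far: 11)
  Token 12: 'opened' -> NEW (unique so far: 12)
  Token 13: 'clock' -> NEW (unique so far: 13)
Unique types: ('bear', 'bright', 'clock', 'doctor', 'drinks', 'field', 'horse', 'lamp', 'loud', 'opened', 'rarely', 'table', 'writer')
Vocabulary size: 13

13


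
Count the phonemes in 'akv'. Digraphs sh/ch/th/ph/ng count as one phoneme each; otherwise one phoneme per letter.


Parsing 'akv' greedily, digraphs first:
  'a' -> vowel phoneme (phonemes so far: 1)
  'k' -> consonant phoneme (phonemes so far: 2)
  'v' -> consonant phoneme (phonemes so far: 3)
Total phonemes: 3

3


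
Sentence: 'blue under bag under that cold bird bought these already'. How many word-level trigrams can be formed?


Word trigrams from [10] words:
  Trigram 1: (blue under bag)
  Trigram 2: (under bag under)
  Trigram 3: (bag under that)
  Trigram 4: (under that cold)
  Trigram 5: (that cold bird)
  Trigram 6: (cold bird bought)
  Trigram 7: (bird bought these)
  Trigram 8: (bought these already)
Total word trigrams: 10 - 2 = 8

8


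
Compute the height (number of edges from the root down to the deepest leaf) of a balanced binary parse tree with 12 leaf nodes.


In a balanced binary tree with n leaves the deepest leaf is ceil(log2(n)) edges below the root.
log2(12) = 3.5850
ceil(3.5850) = 4
height (edges) = 4

4


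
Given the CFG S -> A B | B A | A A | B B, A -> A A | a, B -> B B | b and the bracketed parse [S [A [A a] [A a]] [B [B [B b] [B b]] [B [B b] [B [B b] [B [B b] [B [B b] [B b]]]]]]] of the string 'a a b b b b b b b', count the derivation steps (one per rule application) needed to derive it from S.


Every bracketed nonterminal node [X ...] in the tree is produced by exactly one rule application.
Reading the tree off as a leftmost derivation:
  Step 1: S  =>  A B   (applied S -> A B)
  Step 2: A B  =>  A A B   (applied A -> A A)
  Step 3: A A B  =>  a A B   (applied A -> a)
  Step 4: a A B  =>  a a B   (applied A -> a)
  Step 5: a a B  =>  a a B B   (applied B -> B B)
  Step 6: a a B B  =>  a a B B B   (applied B -> B B)
  Step 7: a a B B B  =>  a a b B B   (applied B -> b)
  Step 8: a a b B B  =>  a a b b B   (applied B -> b)
  Step 9: a a b b B  =>  a a b b B B   (applied B -> B B)
  Step 10: a a b b B B  =>  a a b b b B   (applied B -> b)
  Step 11: a a b b b B  =>  a a b b b B B   (applied B -> B B)
  Step 12: a a b b b B B  =>  a a b b b b B   (applied B -> b)
  Step 13: a a b b b b B  =>  a a b b b b B B   (applied B -> B B)
  Step 14: a a b b b b B B  =>  a a b b b b b B   (applied B -> b)
  Step 15: a a b b b b b B  =>  a a b b b b b B B   (applied B -> B B)
  Step 16: a a b b b b b B B  =>  a a b b b b b b B   (applied B -> b)
  Step 17: a a b b b b b b B  =>  a a b b b b b b b   (applied B -> b)
Final yield: a a b b b b b b b
Total rewrite steps: 17

17


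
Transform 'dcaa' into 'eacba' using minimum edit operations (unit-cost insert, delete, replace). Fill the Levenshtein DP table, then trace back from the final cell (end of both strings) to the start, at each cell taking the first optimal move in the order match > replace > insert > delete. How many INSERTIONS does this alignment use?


Edit distance = 3. Backtracking from cell (4, 5) with preference match > replace > insert > delete,
then listing the resulting alignment 'dcaa' -> 'eacba' left to right:
  Step 1: insert 'e' [insertion #1]
  Step 2: replace d->a
  Step 3: keep 'c'
  Step 4: replace a->b
  Step 5: keep 'a'
Total insertions: 1

1


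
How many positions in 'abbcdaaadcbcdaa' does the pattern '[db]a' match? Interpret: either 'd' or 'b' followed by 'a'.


Pattern: [db]a means either 'd' or 'b' followed by 'a'.
Scanning 'abbcdaaadcbcdaa' position-by-position:
  Pos 0: window 'ab' -> no
  Pos 1: window 'bb' -> no
  Pos 2: window 'bc' -> no
  Pos 3: window 'cd' -> no
  Pos 4: window 'da' -> MATCH
  Pos 5: window 'aa' -> no
  Pos 6: window 'aa' -> no
  Pos 7: window 'ad' -> no
  Pos 8: window 'dc' -> no
  Pos 9: window 'cb' -> no
  Pos 10: window 'bc' -> no
  Pos 11: window 'cd' -> no
  Pos 12: window 'da' -> MATCH
  Pos 13: window 'aa' -> no
  Pos 14: window 'a' -> no
Total matches: 2

2


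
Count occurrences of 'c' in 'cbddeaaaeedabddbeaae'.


Scanning 'cbddeaaaeedabddbeaae' for 'c':
  Position 0: 'c' -> MATCH (count: 1)
Total occurrences of 'c': 1

1


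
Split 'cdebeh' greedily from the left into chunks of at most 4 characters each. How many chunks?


'cdebeh' has 6 characters.
Chunking with max size 4:
  Chunk 1: 'cdeb' (positions 0-3)
  Chunk 2: 'eh' (positions 4-5)
Total chunks: ceil(6 / 4) = 2

2


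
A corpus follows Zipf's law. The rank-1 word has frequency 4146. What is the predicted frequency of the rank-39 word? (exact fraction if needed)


Zipf's law: freq(rank) = f1 / rank
f1 = 4146, rank = 39
freq = 4146 / 39
GCD(4146, 39) = 3
Simplified: 1382/13

1382/13


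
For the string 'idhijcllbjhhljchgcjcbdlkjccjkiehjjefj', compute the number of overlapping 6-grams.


String 'idhijcllbjhhljchgcjcbdlkjccjkiehjjefj' has length L = 37.
Number of overlapping n-grams = L - n + 1
Substituting: 37 - 6 + 1 = 32

32


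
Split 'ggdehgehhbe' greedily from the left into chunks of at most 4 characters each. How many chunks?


'ggdehgehhbe' has 11 characters.
Chunking with max size 4:
  Chunk 1: 'ggde' (positions 0-3)
  Chunk 2: 'hgeh' (positions 4-7)
  Chunk 3: 'hbe' (positions 8-10)
Total chunks: ceil(11 / 4) = 3

3


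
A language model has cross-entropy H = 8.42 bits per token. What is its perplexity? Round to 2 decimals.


Perplexity formula: PP = 2^H
H = 8.42
PP = 2^8.42
Decompose: 2^8.42 = 2^8 * 2^0.42
2^8 = 256, 2^0.42 ~ 1.3379276
PP ~ 256 * 1.3379276 = 342.5094656
Rounded to 2 decimals: 342.51

342.51


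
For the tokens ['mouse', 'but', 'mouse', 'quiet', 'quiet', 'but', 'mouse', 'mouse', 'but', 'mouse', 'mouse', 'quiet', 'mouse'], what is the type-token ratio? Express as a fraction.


Tokens: 13
Unique types: ('but', 'mouse', 'quiet') = 3
TTR = 3/13
Already in lowest terms.

3/13


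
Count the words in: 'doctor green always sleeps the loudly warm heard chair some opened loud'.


Counting words by splitting on spaces:
  Word 1: 'doctor'
  Word 2: 'green'
  Word 3: 'always'
  Word 4: 'sleeps'
  Word 5: 'the'
  Word 6: 'loudly'
  Word 7: 'warm'
  Word 8: 'heard'
  Word 9: 'chair'
  Word 10: 'some'
  Word 11: 'opened'
  Word 12: 'loud'
Total words: 12

12


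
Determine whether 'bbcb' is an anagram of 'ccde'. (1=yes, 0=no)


Sort characters of 'bbcb': 'bbbc'
Sort characters of 'ccde': 'ccde'
Sorted forms differ -> they are NOT anagrams
Result: 0

0


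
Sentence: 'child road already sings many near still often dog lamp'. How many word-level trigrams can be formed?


Word trigrams from [10] words:
  Trigram 1: (child road already)
  Trigram 2: (road already sings)
  Trigram 3: (already sings many)
  Trigram 4: (sings many near)
  Trigram 5: (many near still)
  Trigram 6: (near still often)
  Trigram 7: (still often dog)
  Trigram 8: (often dog lamp)
Total word trigrams: 10 - 2 = 8

8


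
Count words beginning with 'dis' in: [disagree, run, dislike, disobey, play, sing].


Checking each word for prefix 'dis':
  'disagree' -> YES, starts with 'dis' (count: 1)
  'run' -> no (count: 1)
  'dislike' -> YES, starts with 'dis' (count: 2)
  'disobey' -> YES, starts with 'dis' (count: 3)
  'play' -> no (count: 3)
  'sing' -> no (count: 3)
Total with prefix 'dis': 3

3


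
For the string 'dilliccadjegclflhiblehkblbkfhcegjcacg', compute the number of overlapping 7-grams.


String 'dilliccadjegclflhiblehkblbkfhcegjcacg' has length L = 37.
Number of overlapping n-grams = L - n + 1
Substituting: 37 - 7 + 1 = 31

31


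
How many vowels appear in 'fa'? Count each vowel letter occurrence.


Scanning each character of 'fa':
  Position 1: 'f' -> consonant (running count: 0)
  Position 2: 'a' -> vowel (running count: 1)
Total vowels: 1

1


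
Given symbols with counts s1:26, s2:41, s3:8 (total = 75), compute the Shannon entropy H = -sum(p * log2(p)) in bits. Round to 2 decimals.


Computing entropy H = -sum(p_i * log2(p_i)):
  s1: p = 26/75 = 0.3467, -p*log2(p) = 0.5298
  s2: p = 41/75 = 0.5467, -p*log2(p) = 0.4763
  s3: p = 8/75 = 0.1067, -p*log2(p) = 0.3444
H = sum of terms = 1.3505
Rounded to 2 decimals: 1.35

1.35


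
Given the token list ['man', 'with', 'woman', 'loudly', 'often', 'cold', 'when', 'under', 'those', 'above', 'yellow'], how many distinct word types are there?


Listing all tokens and tracking unique types:
  Token 1: 'man' -> NEW (unique so far: 1)
  Token 2: 'with' -> NEW (unique so far: 2)
  Token 3: 'woman' -> NEW (unique so far: 3)
  Token 4: 'loudly' -> NEW (unique so far: 4)
  Token 5: 'often' -> NEW (unique so far: 5)
  Token 6: 'cold' -> NEW (unique so far: 6)
  Token 7: 'when' -> NEW (unique so far: 7)
  Token 8: 'under' -> NEW (unique so far: 8)
  Token 9: 'those' -> NEW (unique so far: 9)
  Token 10: 'above' -> NEW (unique so far: 10)
  Token 11: 'yellow' -> NEW (unique so far: 11)
Unique types: ('above', 'cold', 'loudly', 'man', 'often', 'those', 'under', 'when', 'with', 'woman', 'yellow')
Vocabulary size: 11

11


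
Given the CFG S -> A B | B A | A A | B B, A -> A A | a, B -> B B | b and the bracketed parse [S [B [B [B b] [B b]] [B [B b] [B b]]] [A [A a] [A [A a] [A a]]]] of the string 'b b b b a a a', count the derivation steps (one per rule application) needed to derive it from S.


Every bracketed nonterminal node [X ...] in the tree is produced by exactly one rule application.
Reading the tree off as a leftmost derivation:
  Step 1: S  =>  B A   (applied S -> B A)
  Step 2: B A  =>  B B A   (applied B -> B B)
  Step 3: B B A  =>  B B B A   (applied B -> B B)
  Step 4: B B B A  =>  b B B A   (applied B -> b)
  Step 5: b B B A  =>  b b B A   (applied B -> b)
  Step 6: b b B A  =>  b b B B A   (applied B -> B B)
  Step 7: b b B B A  =>  b b b B A   (applied B -> b)
  Step 8: b b b B A  =>  b b b b A   (applied B -> b)
  Step 9: b b b b A  =>  b b b b A A   (applied A -> A A)
  Step 10: b b b b A A  =>  b b b b a A   (applied A -> a)
  Step 11: b b b b a A  =>  b b b b a A A   (applied A -> A A)
  Step 12: b b b b a A A  =>  b b b b a a A   (applied A -> a)
  Step 13: b b b b a a A  =>  b b b b a a a   (applied A -> a)
Final yield: b b b b a a a
Total rewrite steps: 13

13


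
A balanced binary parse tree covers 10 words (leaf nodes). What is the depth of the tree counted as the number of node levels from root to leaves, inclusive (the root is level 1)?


In a balanced binary tree with n leaves the deepest leaf is ceil(log2(n)) edges below the root,
so counting node levels inclusive of root and leaves gives ceil(log2(n)) + 1 levels.
log2(10) = 3.3219
ceil(3.3219) = 4
levels = 4 + 1 = 5

5


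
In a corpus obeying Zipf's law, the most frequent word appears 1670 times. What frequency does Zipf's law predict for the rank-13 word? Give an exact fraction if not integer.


Zipf's law: freq(rank) = f1 / rank
f1 = 1670, rank = 13
freq = 1670 / 13
GCD(1670, 13) = 1
Simplified: 1670/13

1670/13


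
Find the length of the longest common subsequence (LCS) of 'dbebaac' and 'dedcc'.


DP table for LCS of 'dbebaac' and 'dedcc':
       d  e  d  c  c
    0  0  0  0  0  0
  d 0  1  1  1  1  1
  b 0  1  1  1  1  1
  e 0  1  2  2  2  2
  b 0  1  2  2  2  2
  a 0  1  2  2  2  2
  a 0  1  2  2  2  2
  c 0  1  2  2  3  3
LCS: 'dec'
LCS length = 3

3


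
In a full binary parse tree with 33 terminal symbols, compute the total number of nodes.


Leaf nodes (terminals): 33
Internal nodes = n - 1 = 33 - 1 = 32
Total = leaves + internal = 33 + 32 = 65

65


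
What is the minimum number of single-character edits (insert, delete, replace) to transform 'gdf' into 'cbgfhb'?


Building DP table for s1='gdf' (len 3) and s2='cbgfhb' (len 6):
       c  b  g  f  h  b
    0  1  2  3  4  5  6
  g 1  1  2  2  3  4  5
  d 2  2  2  3  3  4  5
  f 3  3  3  3  3  4  5
Edit distance = dp[3][6] = 5

5


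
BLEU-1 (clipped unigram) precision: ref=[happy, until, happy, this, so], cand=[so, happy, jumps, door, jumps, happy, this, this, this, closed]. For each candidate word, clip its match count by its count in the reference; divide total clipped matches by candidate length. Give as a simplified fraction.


Reference word counts: {'happy': 2, 'so': 1, 'this': 1, 'until': 1}
Checking each candidate word (with clipping):
  'so' -> in reference (ref count 1, used 1/1) -> match (matches: 1)
  'happy' -> in reference (ref count 2, used 1/2) -> match (matches: 2)
  'jumps' -> not in reference -> no match (matches: 2)
  'door' -> not in reference -> no match (matches: 2)
  'jumps' -> not in reference -> no match (matches: 2)
  'happy' -> in reference (ref count 2, used 2/2) -> match (matches: 3)
  'this' -> in reference (ref count 1, used 1/1) -> match (matches: 4)
  'this' -> ref count 1 already used up (1/1) -> clipped, no match (matches: 4)
  'this' -> ref count 1 already used up (1/1) -> clipped, no match (matches: 4)
  'closed' -> not in reference -> no match (matches: 4)
Clipped matches: 4, Candidate length: 10
Precision = 4/10 = 2/5

2/5


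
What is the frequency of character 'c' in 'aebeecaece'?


Scanning 'aebeecaece' for 'c':
  Position 5: 'c' -> MATCH (count: 1)
  Position 8: 'c' -> MATCH (count: 2)
Total occurrences of 'c': 2

2


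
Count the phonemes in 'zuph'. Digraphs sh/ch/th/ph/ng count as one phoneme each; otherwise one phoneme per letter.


Parsing 'zuph' greedily, digraphs first:
  'z' -> consonant phoneme (phonemes so far: 1)
  'u' -> vowel phoneme (phonemes so far: 2)
  'ph' -> digraph (1 consonant phoneme) (phonemes so far: 3)
Total phonemes: 3

3


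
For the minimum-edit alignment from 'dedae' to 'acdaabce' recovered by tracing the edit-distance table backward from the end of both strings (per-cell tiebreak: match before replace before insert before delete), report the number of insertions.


Edit distance = 5. Backtracking from cell (5, 8) with preference match > replace > insert > delete,
then listing the resulting alignment 'dedae' -> 'acdaabce' left to right:
  Step 1: replace d->a
  Step 2: replace e->c
  Step 3: keep 'd'
  Step 4: insert 'a' [insertion #1]
  Step 5: keep 'a'
  Step 6: insert 'b' [insertion #2]
  Step 7: insert 'c' [insertion #3]
  Step 8: keep 'e'
Total insertions: 3

3


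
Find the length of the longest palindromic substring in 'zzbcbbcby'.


Scanning 'zzbcbbcby' for palindromic substrings.
Substring at positions 2-7: 'bcbbcb'.
Check: reverse('bcbbcb') = 'bcbbcb' -> palindrome confirmed.
Neighbouring characters ('z' / 'y') break symmetry, so it cannot extend further.
No longer palindromic substring exists; longest length = 6

6


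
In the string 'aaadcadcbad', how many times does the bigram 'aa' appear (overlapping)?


Scanning 'aaadcadcbad' for bigram 'aa':
  Position 0: 'aa' -> MATCH
  Position 1: 'aa' -> MATCH
  Position 2: 'ad' -> no
  Position 3: 'dc' -> no
  Position 4: 'ca' -> no
  Position 5: 'ad' -> no
  Position 6: 'dc' -> no
  Position 7: 'cb' -> no
  Position 8: 'ba' -> no
  Position 9: 'ad' -> no
Total matches: 2

2


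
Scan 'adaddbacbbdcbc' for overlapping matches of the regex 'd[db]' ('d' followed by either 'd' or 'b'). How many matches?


Pattern: d[db] means 'd' followed by either 'd' or 'b'.
Scanning 'adaddbacbbdcbc' position-by-position:
  Pos 0: window 'ad' -> no
  Pos 1: window 'da' -> no
  Pos 2: window 'ad' -> no
  Pos 3: window 'dd' -> MATCH
  Pos 4: window 'db' -> MATCH
  Pos 5: window 'ba' -> no
  Pos 6: window 'ac' -> no
  Pos 7: window 'cb' -> no
  Pos 8: window 'bb' -> no
  Pos 9: window 'bd' -> no
  Pos 10: window 'dc' -> no
  Pos 11: window 'cb' -> no
  Pos 12: window 'bc' -> no
  Pos 13: window 'c' -> no
Total matches: 2

2


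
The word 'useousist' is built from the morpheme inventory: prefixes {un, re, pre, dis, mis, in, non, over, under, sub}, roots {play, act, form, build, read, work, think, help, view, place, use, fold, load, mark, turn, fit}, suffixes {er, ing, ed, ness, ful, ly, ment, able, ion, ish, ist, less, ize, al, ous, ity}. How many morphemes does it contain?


Segmenting 'useousist' against the inventory:
  'use' -> root (morpheme 1)
  'ous' -> suffix (morpheme 2)
  'ist' -> suffix (morpheme 3)
Total morphemes: 3

3


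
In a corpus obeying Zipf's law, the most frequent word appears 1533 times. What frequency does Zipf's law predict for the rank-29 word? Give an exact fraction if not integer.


Zipf's law: freq(rank) = f1 / rank
f1 = 1533, rank = 29
freq = 1533 / 29
GCD(1533, 29) = 1
Simplified: 1533/29

1533/29


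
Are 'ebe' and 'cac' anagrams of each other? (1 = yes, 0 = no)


Sort characters of 'ebe': 'bee'
Sort characters of 'cac': 'acc'
Sorted forms differ -> they are NOT anagrams
Result: 0

0


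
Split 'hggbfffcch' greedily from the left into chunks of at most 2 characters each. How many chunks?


'hggbfffcch' has 10 characters.
Chunking with max size 2:
  Chunk 1: 'hg' (positions 0-1)
  Chunk 2: 'gb' (positions 2-3)
  Chunk 3: 'ff' (positions 4-5)
  Chunk 4: 'fc' (positions 6-7)
  Chunk 5: 'ch' (positions 8-9)
Total chunks: ceil(10 / 2) = 5

5


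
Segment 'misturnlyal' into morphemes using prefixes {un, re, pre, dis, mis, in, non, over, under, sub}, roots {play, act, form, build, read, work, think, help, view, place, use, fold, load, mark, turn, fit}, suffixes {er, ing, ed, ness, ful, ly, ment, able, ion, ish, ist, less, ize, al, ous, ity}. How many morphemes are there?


Segmenting 'misturnlyal' against the inventory:
  'mis' -> prefix (morpheme 1)
  'turn' -> root (morpheme 2)
  'ly' -> suffix (morpheme 3)
  'al' -> suffix (morpheme 4)
Total morphemes: 4

4


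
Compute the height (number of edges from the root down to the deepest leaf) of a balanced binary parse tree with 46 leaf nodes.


In a balanced binary tree with n leaves the deepest leaf is ceil(log2(n)) edges below the root.
log2(46) = 5.5236
ceil(5.5236) = 6
height (edges) = 6

6


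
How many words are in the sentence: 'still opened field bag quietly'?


Counting words by splitting on spaces:
  Word 1: 'still'
  Word 2: 'opened'
  Word 3: 'field'
  Word 4: 'bag'
  Word 5: 'quietly'
Total words: 5

5


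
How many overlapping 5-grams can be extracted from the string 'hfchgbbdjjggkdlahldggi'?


String 'hfchgbbdjjggkdlahldggi' has length L = 22.
Number of overlapping n-grams = L - n + 1
Substituting: 22 - 5 + 1 = 18

18


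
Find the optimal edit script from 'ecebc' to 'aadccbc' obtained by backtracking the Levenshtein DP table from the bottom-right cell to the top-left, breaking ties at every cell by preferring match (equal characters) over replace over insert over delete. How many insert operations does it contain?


Edit distance = 4. Backtracking from cell (5, 7) with preference match > replace > insert > delete,
then listing the resulting alignment 'ecebc' -> 'aadccbc' left to right:
  Step 1: insert 'a' [insertion #1]
  Step 2: insert 'a' [insertion #2]
  Step 3: replace e->d
  Step 4: keep 'c'
  Step 5: replace e->c
  Step 6: keep 'b'
  Step 7: keep 'c'
Total insertions: 2

2


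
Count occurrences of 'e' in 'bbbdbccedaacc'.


Scanning 'bbbdbccedaacc' for 'e':
  Position 7: 'e' -> MATCH (count: 1)
Total occurrences of 'e': 1

1


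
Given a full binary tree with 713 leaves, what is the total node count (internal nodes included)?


Leaf nodes (terminals): 713
Internal nodes = n - 1 = 713 - 1 = 712
Total = leaves + internal = 713 + 712 = 1425

1425


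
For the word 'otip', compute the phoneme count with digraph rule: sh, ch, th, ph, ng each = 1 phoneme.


Parsing 'otip' greedily, digraphs first:
  'o' -> vowel phoneme (phonemes so far: 1)
  't' -> consonant phoneme (phonemes so far: 2)
  'i' -> vowel phoneme (phonemes so far: 3)
  'p' -> consonant phoneme (phonemes so far: 4)
Total phonemes: 4

4


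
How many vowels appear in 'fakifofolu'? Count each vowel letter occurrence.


Scanning each character of 'fakifofolu':
  Position 1: 'f' -> consonant (running count: 0)
  Position 2: 'a' -> vowel (running count: 1)
  Position 3: 'k' -> consonant (running count: 1)
  Position 4: 'i' -> vowel (running count: 2)
  Position 5: 'f' -> consonant (running count: 2)
  Position 6: 'o' -> vowel (running count: 3)
  Position 7: 'f' -> consonant (running count: 3)
  Position 8: 'o' -> vowel (running count: 4)
  Position 9: 'l' -> consonant (running count: 4)
  Position 10: 'u' -> vowel (running count: 5)
Total vowels: 5

5


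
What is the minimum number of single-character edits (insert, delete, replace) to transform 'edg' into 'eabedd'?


Building DP table for s1='edg' (len 3) and s2='eabedd' (len 6):
       e  a  b  e  d  d
    0  1  2  3  4  5  6
  e 1  0  1  2  3  4  5
  d 2  1  1  2  3  3  4
  g 3  2  2  2  3  4  4
Edit distance = dp[3][6] = 4

4


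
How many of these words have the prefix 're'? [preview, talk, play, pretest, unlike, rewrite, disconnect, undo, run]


Checking each word for prefix 're':
  'preview' -> no (count: 0)
  'talk' -> no (count: 0)
  'play' -> no (count: 0)
  'pretest' -> no (count: 0)
  'unlike' -> no (count: 0)
  'rewrite' -> YES, starts with 're' (count: 1)
  'disconnect' -> no (count: 1)
  'undo' -> no (count: 1)
  'run' -> no (count: 1)
Total with prefix 're': 1

1


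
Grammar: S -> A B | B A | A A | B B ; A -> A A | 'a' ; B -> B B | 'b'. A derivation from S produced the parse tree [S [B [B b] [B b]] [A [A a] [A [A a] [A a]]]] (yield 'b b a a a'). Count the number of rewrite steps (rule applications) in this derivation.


Every bracketed nonterminal node [X ...] in the tree is produced by exactly one rule application.
Reading the tree off as a leftmost derivation:
  Step 1: S  =>  B A   (applied S -> B A)
  Step 2: B A  =>  B B A   (applied B -> B B)
  Step 3: B B A  =>  b B A   (applied B -> b)
  Step 4: b B A  =>  b b A   (applied B -> b)
  Step 5: b b A  =>  b b A A   (applied A -> A A)
  Step 6: b b A A  =>  b b a A   (applied A -> a)
  Step 7: b b a A  =>  b b a A A   (applied A -> A A)
  Step 8: b b a A A  =>  b b a a A   (applied A -> a)
  Step 9: b b a a A  =>  b b a a a   (applied A -> a)
Final yield: b b a a a
Total rewrite steps: 9

9


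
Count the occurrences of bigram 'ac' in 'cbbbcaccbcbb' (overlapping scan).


Scanning 'cbbbcaccbcbb' for bigram 'ac':
  Position 0: 'cb' -> no
  Position 1: 'bb' -> no
  Position 2: 'bb' -> no
  Position 3: 'bc' -> no
  Position 4: 'ca' -> no
  Position 5: 'ac' -> MATCH
  Position 6: 'cc' -> no
  Position 7: 'cb' -> no
  Position 8: 'bc' -> no
  Position 9: 'cb' -> no
  Position 10: 'bb' -> no
Total matches: 1

1


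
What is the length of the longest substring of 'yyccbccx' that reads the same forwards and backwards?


Scanning 'yyccbccx' for palindromic substrings.
Substring at positions 2-6: 'ccbcc'.
Check: reverse('ccbcc') = 'ccbcc' -> palindrome confirmed.
Neighbouring characters ('y' / 'x') break symmetry, so it cannot extend further.
No longer palindromic substring exists; longest length = 5

5


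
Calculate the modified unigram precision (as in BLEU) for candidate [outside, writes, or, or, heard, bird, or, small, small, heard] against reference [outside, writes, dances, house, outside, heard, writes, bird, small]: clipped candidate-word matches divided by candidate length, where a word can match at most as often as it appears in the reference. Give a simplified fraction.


Reference word counts: {'bird': 1, 'dances': 1, 'heard': 1, 'house': 1, 'outside': 2, 'small': 1, 'writes': 2}
Checking each candidate word (with clipping):
  'outside' -> in reference (ref count 2, used 1/2) -> match (matches: 1)
  'writes' -> in reference (ref count 2, used 1/2) -> match (matches: 2)
  'or' -> not in reference -> no match (matches: 2)
  'or' -> not in reference -> no match (matches: 2)
  'heard' -> in reference (ref count 1, used 1/1) -> match (matches: 3)
  'bird' -> in reference (ref count 1, used 1/1) -> match (matches: 4)
  'or' -> not in reference -> no match (matches: 4)
  'small' -> in reference (ref count 1, used 1/1) -> match (matches: 5)
  'small' -> ref count 1 already used up (1/1) -> clipped, no match (matches: 5)
  'heard' -> ref count 1 already used up (1/1) -> clipped, no match (matches: 5)
Clipped matches: 5, Candidate length: 10
Precision = 5/10 = 1/2

1/2


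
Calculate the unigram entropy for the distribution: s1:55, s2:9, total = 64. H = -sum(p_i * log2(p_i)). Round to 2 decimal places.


Computing entropy H = -sum(p_i * log2(p_i)):
  s1: p = 55/64 = 0.8594, -p*log2(p) = 0.1879
  s2: p = 9/64 = 0.1406, -p*log2(p) = 0.3980
H = sum of terms = 0.5859
Rounded to 2 decimals: 0.59

0.59


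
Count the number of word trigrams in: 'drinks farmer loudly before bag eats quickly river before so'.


Word trigrams from [10] words:
  Trigram 1: (drinks farmer loudly)
  Trigram 2: (farmer loudly before)
  Trigram 3: (loudly before bag)
  Trigram 4: (before bag eats)
  Trigram 5: (bag eats quickly)
  Trigram 6: (eats quickly river)
  Trigram 7: (quickly river before)
  Trigram 8: (river before so)
Total word trigrams: 10 - 2 = 8

8


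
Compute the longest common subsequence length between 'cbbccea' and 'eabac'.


DP table for LCS of 'cbbccea' and 'eabac':
       e  a  b  a  c
    0  0  0  0  0  0
  c 0  0  0  0  0  1
  b 0  0  0  1  1  1
  b 0  0  0  1  1  1
  c 0  0  0  1  1  2
  c 0  0  0  1  1  2
  e 0  1  1  1  1  2
  a 0  1  2  2  2  2
LCS: 'bc'
LCS length = 2

2


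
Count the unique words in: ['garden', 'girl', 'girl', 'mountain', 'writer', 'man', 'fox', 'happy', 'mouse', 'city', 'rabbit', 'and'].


Listing all tokens and tracking unique types:
  Token 1: 'garden' -> NEW (unique so far: 1)
  Token 2: 'girl' -> NEW (unique so far: 2)
  Token 3: 'girl' -> duplicate (unique so far: 2)
  Token 4: 'mountain' -> NEW (unique so far: 3)
  Token 5: 'writer' -> NEW (unique so far: 4)
  Token 6: 'man' -> NEW (unique so far: 5)
  Token 7: 'fox' -> NEW (unique so far: 6)
  Token 8: 'happy' -> NEW (unique so far: 7)
  Token 9: 'mouse' -> NEW (unique so far: 8)
  Token 10: 'city' -> NEW (unique so far: 9)
  Token 11: 'rabbit' -> NEW (unique so far: 10)
  Token 12: 'and' -> NEW (unique so far: 11)
Unique types: ('and', 'city', 'fox', 'garden', 'girl', 'happy', 'man', 'mountain', 'mouse', 'rabbit', 'writer')
Vocabulary size: 11

11


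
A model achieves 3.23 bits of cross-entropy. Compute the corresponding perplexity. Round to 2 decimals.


Perplexity formula: PP = 2^H
H = 3.23
PP = 2^3.23
Decompose: 2^3.23 = 2^3 * 2^0.23
2^3 = 8, 2^0.23 ~ 1.1728349
PP ~ 8 * 1.1728349 = 9.3826792
Rounded to 2 decimals: 9.38

9.38


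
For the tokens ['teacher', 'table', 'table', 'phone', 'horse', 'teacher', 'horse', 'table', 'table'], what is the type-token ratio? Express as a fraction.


Tokens: 9
Unique types: ('horse', 'phone', 'table', 'teacher') = 4
TTR = 4/9
Already in lowest terms.

4/9


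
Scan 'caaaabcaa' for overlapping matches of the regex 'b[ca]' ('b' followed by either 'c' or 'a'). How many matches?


Pattern: b[ca] means 'b' followed by either 'c' or 'a'.
Scanning 'caaaabcaa' position-by-position:
  Pos 0: window 'ca' -> no
  Pos 1: window 'aa' -> no
  Pos 2: window 'aa' -> no
  Pos 3: window 'aa' -> no
  Pos 4: window 'ab' -> no
  Pos 5: window 'bc' -> MATCH
  Pos 6: window 'ca' -> no
  Pos 7: window 'aa' -> no
  Pos 8: window 'a' -> no
Total matches: 1

1


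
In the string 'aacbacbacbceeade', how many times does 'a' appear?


Scanning 'aacbacbacbceeade' for 'a':
  Position 0: 'a' -> MATCH (count: 1)
  Position 1: 'a' -> MATCH (count: 2)
  Position 4: 'a' -> MATCH (count: 3)
  Position 7: 'a' -> MATCH (count: 4)
  Position 13: 'a' -> MATCH (count: 5)
Total occurrences of 'a': 5

5


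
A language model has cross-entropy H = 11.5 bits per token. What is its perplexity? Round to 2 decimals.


Perplexity formula: PP = 2^H
H = 11.5
PP = 2^11.5
Decompose: 2^11.5 = 2^11 * 2^0.5 = 2^11 * sqrt(2)
2^11 = 2048, sqrt(2) ~ 1.4142136
PP ~ 2048 * 1.4142136 = 2896.3094528
Rounded to 2 decimals: 2896.31

2896.31


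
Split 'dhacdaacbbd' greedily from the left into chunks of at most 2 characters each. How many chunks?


'dhacdaacbbd' has 11 characters.
Chunking with max size 2:
  Chunk 1: 'dh' (positions 0-1)
  Chunk 2: 'ac' (positions 2-3)
  Chunk 3: 'da' (positions 4-5)
  Chunk 4: 'ac' (positions 6-7)
  Chunk 5: 'bb' (positions 8-9)
  Chunk 6: 'd' (positions 10-10)
Total chunks: ceil(11 / 2) = 6

6


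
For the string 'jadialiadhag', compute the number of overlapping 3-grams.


String 'jadialiadhag' has length L = 12.
Number of overlapping n-grams = L - n + 1
Substituting: 12 - 3 + 1 = 10

10


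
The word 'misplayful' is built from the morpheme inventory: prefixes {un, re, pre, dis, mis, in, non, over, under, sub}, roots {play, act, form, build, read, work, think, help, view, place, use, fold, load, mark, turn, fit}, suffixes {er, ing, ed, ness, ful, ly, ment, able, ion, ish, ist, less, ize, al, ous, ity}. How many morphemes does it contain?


Segmenting 'misplayful' against the inventory:
  'mis' -> prefix (morpheme 1)
  'play' -> root (morpheme 2)
  'ful' -> suffix (morpheme 3)
Total morphemes: 3

3


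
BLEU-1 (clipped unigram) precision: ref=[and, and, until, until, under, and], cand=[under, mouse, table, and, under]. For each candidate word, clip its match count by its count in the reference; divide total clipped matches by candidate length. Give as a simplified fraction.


Reference word counts: {'and': 3, 'under': 1, 'until': 2}
Checking each candidate word (with clipping):
  'under' -> in reference (ref count 1, used 1/1) -> match (matches: 1)
  'mouse' -> not in reference -> no match (matches: 1)
  'table' -> not in reference -> no match (matches: 1)
  'and' -> in reference (ref count 3, used 1/3) -> match (matches: 2)
  'under' -> ref count 1 already used up (1/1) -> clipped, no match (matches: 2)
Clipped matches: 2, Candidate length: 5
Precision = 2/5

2/5


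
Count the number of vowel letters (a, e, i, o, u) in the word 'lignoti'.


Scanning each character of 'lignoti':
  Position 1: 'l' -> consonant (running count: 0)
  Position 2: 'i' -> vowel (running count: 1)
  Position 3: 'g' -> consonant (running count: 1)
  Position 4: 'n' -> consonant (running count: 1)
  Position 5: 'o' -> vowel (running count: 2)
  Position 6: 't' -> consonant (running count: 2)
  Position 7: 'i' -> vowel (running count: 3)
Total vowels: 3

3


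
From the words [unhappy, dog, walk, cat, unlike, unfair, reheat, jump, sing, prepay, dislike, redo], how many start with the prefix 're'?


Checking each word for prefix 're':
  'unhappy' -> no (count: 0)
  'dog' -> no (count: 0)
  'walk' -> no (count: 0)
  'cat' -> no (count: 0)
  'unlike' -> no (count: 0)
  'unfair' -> no (count: 0)
  'reheat' -> YES, starts with 're' (count: 1)
  'jump' -> no (count: 1)
  'sing' -> no (count: 1)
  'prepay' -> no (count: 1)
  'dislike' -> no (count: 1)
  'redo' -> YES, starts with 're' (count: 2)
Total with prefix 're': 2

2


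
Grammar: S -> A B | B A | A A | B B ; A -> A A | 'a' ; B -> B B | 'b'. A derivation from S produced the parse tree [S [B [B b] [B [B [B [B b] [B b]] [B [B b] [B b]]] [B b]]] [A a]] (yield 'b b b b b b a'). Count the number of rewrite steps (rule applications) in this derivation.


Every bracketed nonterminal node [X ...] in the tree is produced by exactly one rule application.
Reading the tree off as a leftmost derivation:
  Step 1: S  =>  B A   (applied S -> B A)
  Step 2: B A  =>  B B A   (applied B -> B B)
  Step 3: B B A  =>  b B A   (applied B -> b)
  Step 4: b B A  =>  b B B A   (applied B -> B B)
  Step 5: b B B A  =>  b B B B A   (applied B -> B B)
  Step 6: b B B B A  =>  b B B B B A   (applied B -> B B)
  Step 7: b B B B B A  =>  b b B B B A   (applied B -> b)
  Step 8: b b B B B A  =>  b b b B B A   (applied B -> b)
  Step 9: b b b B B A  =>  b b b B B B A   (applied B -> B B)
  Step 10: b b b B B B A  =>  b b b b B B A   (applied B -> b)
  Step 11: b b b b B B A  =>  b b b b b B A   (applied B -> b)
  Step 12: b b b b b B A  =>  b b b b b b A   (applied B -> b)
  Step 13: b b b b b b A  =>  b b b b b b a   (applied A -> a)
Final yield: b b b b b b a
Total rewrite steps: 13

13


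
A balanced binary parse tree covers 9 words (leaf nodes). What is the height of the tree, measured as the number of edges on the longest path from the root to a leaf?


In a balanced binary tree with n leaves the deepest leaf is ceil(log2(n)) edges below the root.
log2(9) = 3.1699
ceil(3.1699) = 4
height (edges) = 4

4


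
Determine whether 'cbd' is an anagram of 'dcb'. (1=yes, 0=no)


Sort characters of 'cbd': 'bcd'
Sort characters of 'dcb': 'bcd'
Sorted forms match -> they ARE anagrams
Result: 1

1


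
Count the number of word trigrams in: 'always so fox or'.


Word trigrams from [4] words:
  Trigram 1: (always so fox)
  Trigram 2: (so fox or)
Total word trigrams: 4 - 2 = 2

2


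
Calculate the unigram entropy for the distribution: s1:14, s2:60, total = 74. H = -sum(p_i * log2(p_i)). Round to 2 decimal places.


Computing entropy H = -sum(p_i * log2(p_i)):
  s1: p = 14/74 = 0.1892, -p*log2(p) = 0.4545
  s2: p = 60/74 = 0.8108, -p*log2(p) = 0.2453
H = sum of terms = 0.6998
Rounded to 2 decimals: 0.70

0.70


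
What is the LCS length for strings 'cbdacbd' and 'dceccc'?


DP table for LCS of 'cbdacbd' and 'dceccc':
       d  c  e  c  c  c
    0  0  0  0  0  0  0
  c 0  0  1  1  1  1  1
  b 0  0  1  1  1  1  1
  d 0  1  1  1  1  1  1
  a 0  1  1  1  1  1  1
  c 0  1  2  2  2  2  2
  b 0  1  2  2  2  2  2
  d 0  1  2  2  2  2  2
LCS: 'cc'
LCS length = 2

2


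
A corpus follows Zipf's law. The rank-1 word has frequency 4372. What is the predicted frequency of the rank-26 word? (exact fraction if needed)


Zipf's law: freq(rank) = f1 / rank
f1 = 4372, rank = 26
freq = 4372 / 26
GCD(4372, 26) = 2
Simplified: 2186/13

2186/13


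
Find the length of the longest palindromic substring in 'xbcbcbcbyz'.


Scanning 'xbcbcbcbyz' for palindromic substrings.
Substring at positions 1-7: 'bcbcbcb'.
Check: reverse('bcbcbcb') = 'bcbcbcb' -> palindrome confirmed.
Neighbouring characters ('x' / 'y') break symmetry, so it cannot extend further.
No longer palindromic substring exists; longest length = 7

7


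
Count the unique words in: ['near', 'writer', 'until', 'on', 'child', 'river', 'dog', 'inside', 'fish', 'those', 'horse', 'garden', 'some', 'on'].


Listing all tokens and tracking unique types:
  Token 1: 'near' -> NEW (unique so far: 1)
  Token 2: 'writer' -> NEW (unique so far: 2)
  Token 3: 'until' -> NEW (unique so far: 3)
  Token 4: 'on' -> NEW (unique so far: 4)
  Token 5: 'child' -> NEW (unique so far: 5)
  Token 6: 'river' -> NEW (unique so far: 6)
  Token 7: 'dog' -> NEW (unique so far: 7)
  Token 8: 'inside' -> NEW (unique so far: 8)
  Token 9: 'fish' -> NEW (unique so far: 9)
  Token 10: 'those' -> NEW (unique so far: 10)
  Token 11: 'horse' -> NEW (unique so far: 11)
  Token 12: 'garden' -> NEW (unique so far: 12)
  Token 13: 'some' -> NEW (unique so far: 13)
  Token 14: 'on' -> duplicate (unique so far: 13)
Unique types: ('child', 'dog', 'fish', 'garden', 'horse', 'inside', 'near', 'on', 'river', 'some', 'those', 'until', 'writer')
Vocabulary size: 13

13


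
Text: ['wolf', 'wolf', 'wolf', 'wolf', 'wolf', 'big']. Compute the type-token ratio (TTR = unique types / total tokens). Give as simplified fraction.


Tokens: 6
Unique types: ('big', 'wolf') = 2
TTR = 2/6
Simplify: divide both by 2 -> 1/3
TTR = 1/3

1/3


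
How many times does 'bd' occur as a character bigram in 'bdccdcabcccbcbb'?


Scanning 'bdccdcabcccbcbb' for bigram 'bd':
  Position 0: 'bd' -> MATCH
  Position 1: 'dc' -> no
  Position 2: 'cc' -> no
  Position 3: 'cd' -> no
  Position 4: 'dc' -> no
  Position 5: 'ca' -> no
  Position 6: 'ab' -> no
  Position 7: 'bc' -> no
  Position 8: 'cc' -> no
  Position 9: 'cc' -> no
  Position 10: 'cb' -> no
  Position 11: 'bc' -> no
  Position 12: 'cb' -> no
  Position 13: 'bb' -> no
Total matches: 1

1


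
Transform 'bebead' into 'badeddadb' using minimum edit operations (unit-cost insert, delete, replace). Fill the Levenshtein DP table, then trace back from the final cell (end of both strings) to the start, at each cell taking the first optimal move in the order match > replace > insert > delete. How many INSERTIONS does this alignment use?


Edit distance = 5. Backtracking from cell (6, 9) with preference match > replace > insert > delete,
then listing the resulting alignment 'bebead' -> 'badeddadb' left to right:
  Step 1: keep 'b'
  Step 2: insert 'a' [insertion #1]
  Step 3: insert 'd' [insertion #2]
  Step 4: keep 'e'
  Step 5: replace b->d
  Step 6: replace e->d
  Step 7: keep 'a'
  Step 8: keep 'd'
  Step 9: insert 'b' [insertion #3]
Total insertions: 3

3


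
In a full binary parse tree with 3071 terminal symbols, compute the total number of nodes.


Leaf nodes (terminals): 3071
Internal nodes = n - 1 = 3071 - 1 = 3070
Total = leaves + internal = 3071 + 3070 = 6141

6141
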